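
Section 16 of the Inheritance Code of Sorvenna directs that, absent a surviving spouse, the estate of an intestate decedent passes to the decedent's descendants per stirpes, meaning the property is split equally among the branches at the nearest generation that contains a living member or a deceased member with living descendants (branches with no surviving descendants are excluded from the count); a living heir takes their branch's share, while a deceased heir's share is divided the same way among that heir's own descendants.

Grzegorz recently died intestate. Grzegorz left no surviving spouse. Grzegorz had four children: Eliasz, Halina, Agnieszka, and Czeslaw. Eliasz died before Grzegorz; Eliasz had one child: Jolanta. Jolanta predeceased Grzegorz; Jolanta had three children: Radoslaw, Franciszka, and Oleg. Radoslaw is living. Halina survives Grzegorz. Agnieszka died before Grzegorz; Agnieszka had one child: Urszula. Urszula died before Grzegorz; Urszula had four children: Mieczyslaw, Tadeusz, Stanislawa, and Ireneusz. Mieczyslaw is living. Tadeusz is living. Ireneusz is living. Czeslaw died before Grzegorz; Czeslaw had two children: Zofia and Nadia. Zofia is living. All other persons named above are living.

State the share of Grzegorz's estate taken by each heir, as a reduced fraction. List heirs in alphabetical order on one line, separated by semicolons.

There is no surviving spouse, so the entire estate passes to Grzegorz's descendants per stirpes.
The estate is divided into 4 equal shares of 1/4 among Eliasz, Halina, Agnieszka, Czeslaw.
Eliasz predeceased; the 1/4 allotted to Eliasz's branch passes to Eliasz's issue by representation.
Jolanta's line is the sole branch at this level, so the full 1/4 passes to Jolanta's issue by representation.
The 1/4 is divided into 3 equal shares of 1/12 among Radoslaw, Franciszka, Oleg.
Radoslaw is living and takes 1/12.
Franciszka is living and takes 1/12.
Oleg is living and takes 1/12.
Halina is living and takes 1/4.
Agnieszka predeceased; the 1/4 allotted to Agnieszka's branch passes to Agnieszka's issue by representation.
Urszula's line is the sole branch at this level, so the full 1/4 passes to Urszula's issue by representation.
The 1/4 is divided into 4 equal shares of 1/16 among Mieczyslaw, Tadeusz, Stanislawa, Ireneusz.
Mieczyslaw is living and takes 1/16.
Tadeusz is living and takes 1/16.
Stanislawa is living and takes 1/16.
Ireneusz is living and takes 1/16.
Czeslaw predeceased; the 1/4 allotted to Czeslaw's branch passes to Czeslaw's issue by representation.
The 1/4 is divided into 2 equal shares of 1/8 among Zofia, Nadia.
Zofia is living and takes 1/8.
Nadia is living and takes 1/8.

Franciszka 1/12; Halina 1/4; Ireneusz 1/16; Mieczyslaw 1/16; Nadia 1/8; Oleg 1/12; Radoslaw 1/12; Stanislawa 1/16; Tadeusz 1/16; Zofia 1/8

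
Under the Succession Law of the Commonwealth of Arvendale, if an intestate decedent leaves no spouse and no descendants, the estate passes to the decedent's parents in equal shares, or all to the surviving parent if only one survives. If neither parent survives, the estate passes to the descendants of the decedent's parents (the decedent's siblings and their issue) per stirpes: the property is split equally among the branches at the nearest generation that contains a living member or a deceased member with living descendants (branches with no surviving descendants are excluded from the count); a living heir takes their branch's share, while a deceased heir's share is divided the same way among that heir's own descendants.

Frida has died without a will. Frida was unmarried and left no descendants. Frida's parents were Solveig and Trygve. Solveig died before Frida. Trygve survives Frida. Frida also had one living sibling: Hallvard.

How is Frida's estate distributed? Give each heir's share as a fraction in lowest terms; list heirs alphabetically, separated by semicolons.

Trygve 1

Only one parent, Trygve, survives, so Trygve takes the entire estate. The siblings take nothing because a surviving parent has priority.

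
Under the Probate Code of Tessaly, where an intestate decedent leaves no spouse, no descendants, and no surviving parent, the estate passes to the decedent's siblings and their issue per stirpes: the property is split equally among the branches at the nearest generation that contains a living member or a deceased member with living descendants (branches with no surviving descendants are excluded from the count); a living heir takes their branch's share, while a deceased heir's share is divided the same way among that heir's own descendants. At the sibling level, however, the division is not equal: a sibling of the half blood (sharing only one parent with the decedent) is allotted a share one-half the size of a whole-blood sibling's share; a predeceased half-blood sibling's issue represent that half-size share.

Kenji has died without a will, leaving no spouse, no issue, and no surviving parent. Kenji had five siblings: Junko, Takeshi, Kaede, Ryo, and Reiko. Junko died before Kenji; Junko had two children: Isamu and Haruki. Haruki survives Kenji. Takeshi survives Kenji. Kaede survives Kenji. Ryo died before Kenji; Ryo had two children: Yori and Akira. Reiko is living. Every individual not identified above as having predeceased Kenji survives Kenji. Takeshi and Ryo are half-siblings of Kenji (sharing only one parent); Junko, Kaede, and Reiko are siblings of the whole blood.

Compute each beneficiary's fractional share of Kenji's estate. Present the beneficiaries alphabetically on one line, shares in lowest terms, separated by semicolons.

No spouse, descendants, or parent survives, so the estate passes to Kenji's siblings per stirpes.
Half-blood siblings count for one-half the weight of whole-blood siblings at the initial division.
Dividing 1 in proportion to weights (total weight 4): Junko (weight 1) → 1/4; Takeshi (weight 1/2) → 1/8; Kaede (weight 1) → 1/4; Ryo (weight 1/2) → 1/8; Reiko (weight 1) → 1/4.
Junko predeceased; the 1/4 allotted to Junko's branch passes to Junko's issue by representation.
The 1/4 is divided into 2 equal shares of 1/8 among Isamu, Haruki.
Isamu is living and takes 1/8.
Haruki is living and takes 1/8.
Takeshi is living and takes 1/8.
Kaede is living and takes 1/4.
Ryo predeceased; the 1/8 allotted to Ryo's branch passes to Ryo's issue by representation.
The 1/8 is divided into 2 equal shares of 1/16 among Yori, Akira.
Yori is living and takes 1/16.
Akira is living and takes 1/16.
Reiko is living and takes 1/4.

Akira 1/16; Haruki 1/8; Isamu 1/8; Kaede 1/4; Reiko 1/4; Takeshi 1/8; Yori 1/16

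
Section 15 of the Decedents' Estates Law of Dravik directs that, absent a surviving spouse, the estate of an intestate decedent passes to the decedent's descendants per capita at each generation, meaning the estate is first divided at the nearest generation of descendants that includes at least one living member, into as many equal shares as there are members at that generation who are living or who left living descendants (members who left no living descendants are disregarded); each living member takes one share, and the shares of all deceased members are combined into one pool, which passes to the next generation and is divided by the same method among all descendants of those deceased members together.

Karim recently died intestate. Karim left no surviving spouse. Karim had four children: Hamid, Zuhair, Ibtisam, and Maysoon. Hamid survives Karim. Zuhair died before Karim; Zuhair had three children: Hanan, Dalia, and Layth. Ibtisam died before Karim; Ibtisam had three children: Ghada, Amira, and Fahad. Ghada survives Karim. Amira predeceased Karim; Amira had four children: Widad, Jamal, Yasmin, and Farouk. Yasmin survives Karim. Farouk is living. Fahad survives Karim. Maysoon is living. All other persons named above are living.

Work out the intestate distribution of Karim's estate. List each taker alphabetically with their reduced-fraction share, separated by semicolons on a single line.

There is no surviving spouse, so the entire estate passes to Karim's descendants per capita at each generation.
At generation 1 (Hamid, Zuhair, Ibtisam, Maysoon) there are 4 shares of (1)/4 = 1/4 each.
Living: Hamid and Maysoon — each takes 1/4.
Deceased: Zuhair and Ibtisam. Their combined 1/2 is pooled and carried to generation 2.
At generation 2 (Hanan, Dalia, Layth, Ghada, Amira, Fahad) there are 6 shares of (1/2)/6 = 1/12 each.
Living: Hanan, Dalia, Layth, Ghada, and Fahad — each takes 1/12.
Deceased: Amira. That 1/12 share is carried to generation 3.
At generation 3 (Widad, Jamal, Yasmin, Farouk) there are 4 shares of (1/12)/4 = 1/48 each.
Living: Widad, Jamal, Yasmin, and Farouk — each takes 1/48.

Dalia 1/12; Fahad 1/12; Farouk 1/48; Ghada 1/12; Hamid 1/4; Hanan 1/12; Jamal 1/48; Layth 1/12; Maysoon 1/4; Widad 1/48; Yasmin 1/48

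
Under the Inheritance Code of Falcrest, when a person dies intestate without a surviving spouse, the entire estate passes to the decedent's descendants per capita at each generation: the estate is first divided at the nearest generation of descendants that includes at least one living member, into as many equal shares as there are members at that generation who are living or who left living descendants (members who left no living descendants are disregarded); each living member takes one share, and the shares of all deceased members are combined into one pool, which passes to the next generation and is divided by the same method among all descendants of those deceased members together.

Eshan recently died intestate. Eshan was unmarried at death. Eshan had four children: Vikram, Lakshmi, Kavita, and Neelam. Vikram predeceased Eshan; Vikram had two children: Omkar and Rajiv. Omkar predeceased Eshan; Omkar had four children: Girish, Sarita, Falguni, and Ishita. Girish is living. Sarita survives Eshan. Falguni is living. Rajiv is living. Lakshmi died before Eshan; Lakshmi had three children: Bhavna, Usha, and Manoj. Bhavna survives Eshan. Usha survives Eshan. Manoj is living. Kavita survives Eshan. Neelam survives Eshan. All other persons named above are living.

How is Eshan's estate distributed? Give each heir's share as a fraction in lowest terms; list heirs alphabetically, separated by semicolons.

There is no surviving spouse, so the entire estate passes to Eshan's descendants per capita at each generation.
At generation 1 (Vikram, Lakshmi, Kavita, Neelam) there are 4 shares of (1)/4 = 1/4 each.
Living: Kavita and Neelam — each takes 1/4.
Deceased: Vikram and Lakshmi. Their combined 1/2 is pooled and carried to generation 2.
At generation 2 (Omkar, Rajiv, Bhavna, Usha, Manoj) there are 5 shares of (1/2)/5 = 1/10 each.
Living: Rajiv, Bhavna, Usha, and Manoj — each takes 1/10.
Deceased: Omkar. That 1/10 share is carried to generation 3.
At generation 3 (Girish, Sarita, Falguni, Ishita) there are 4 shares of (1/10)/4 = 1/40 each.
Living: Girish, Sarita, Falguni, and Ishita — each takes 1/40.

Bhavna 1/10; Falguni 1/40; Girish 1/40; Ishita 1/40; Kavita 1/4; Manoj 1/10; Neelam 1/4; Rajiv 1/10; Sarita 1/40; Usha 1/10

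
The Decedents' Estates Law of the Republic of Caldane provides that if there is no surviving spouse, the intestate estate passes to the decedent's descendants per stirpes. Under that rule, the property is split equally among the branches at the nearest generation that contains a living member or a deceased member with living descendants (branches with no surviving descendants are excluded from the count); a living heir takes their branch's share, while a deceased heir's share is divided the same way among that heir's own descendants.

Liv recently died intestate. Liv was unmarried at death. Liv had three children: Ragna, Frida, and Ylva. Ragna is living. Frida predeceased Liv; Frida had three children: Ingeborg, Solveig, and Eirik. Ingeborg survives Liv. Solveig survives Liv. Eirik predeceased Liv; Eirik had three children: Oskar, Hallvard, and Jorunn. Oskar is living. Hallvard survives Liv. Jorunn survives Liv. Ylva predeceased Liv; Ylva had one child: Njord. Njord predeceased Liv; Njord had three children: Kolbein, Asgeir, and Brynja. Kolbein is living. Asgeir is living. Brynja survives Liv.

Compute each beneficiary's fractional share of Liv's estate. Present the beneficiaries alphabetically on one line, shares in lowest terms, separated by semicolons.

There is no surviving spouse, so the entire estate passes to Liv's descendants per stirpes.
The estate is divided into 3 equal shares of 1/3 among Ragna, Frida, Ylva.
Ragna is living and takes 1/3.
Frida predeceased; the 1/3 allotted to Frida's branch passes to Frida's issue by representation.
The 1/3 is divided into 3 equal shares of 1/9 among Ingeborg, Solveig, Eirik.
Ingeborg is living and takes 1/9.
Solveig is living and takes 1/9.
Eirik predeceased; the 1/9 allotted to Eirik's branch passes to Eirik's issue by representation.
The 1/9 is divided into 3 equal shares of 1/27 among Oskar, Hallvard, Jorunn.
Oskar is living and takes 1/27.
Hallvard is living and takes 1/27.
Jorunn is living and takes 1/27.
Ylva predeceased; the 1/3 allotted to Ylva's branch passes to Ylva's issue by representation.
Njord's line is the sole branch at this level, so the full 1/3 passes to Njord's issue by representation.
The 1/3 is divided into 3 equal shares of 1/9 among Kolbein, Asgeir, Brynja.
Kolbein is living and takes 1/9.
Asgeir is living and takes 1/9.
Brynja is living and takes 1/9.

Asgeir 1/9; Brynja 1/9; Hallvard 1/27; Ingeborg 1/9; Jorunn 1/27; Kolbein 1/9; Oskar 1/27; Ragna 1/3; Solveig 1/9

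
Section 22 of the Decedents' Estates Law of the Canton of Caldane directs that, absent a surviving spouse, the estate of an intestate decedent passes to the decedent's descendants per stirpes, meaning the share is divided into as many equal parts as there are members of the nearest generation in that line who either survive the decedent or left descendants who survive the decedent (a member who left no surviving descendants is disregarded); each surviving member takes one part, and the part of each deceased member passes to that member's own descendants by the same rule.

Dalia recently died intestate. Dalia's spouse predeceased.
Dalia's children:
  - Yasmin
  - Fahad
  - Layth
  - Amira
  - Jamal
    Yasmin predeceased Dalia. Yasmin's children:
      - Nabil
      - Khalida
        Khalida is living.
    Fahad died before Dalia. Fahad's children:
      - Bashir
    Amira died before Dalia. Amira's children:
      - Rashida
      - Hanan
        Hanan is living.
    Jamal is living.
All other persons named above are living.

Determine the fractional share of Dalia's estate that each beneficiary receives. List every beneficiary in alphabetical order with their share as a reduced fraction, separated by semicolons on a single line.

There is no surviving spouse, so the entire estate passes to Dalia's descendants per stirpes.
The estate is divided into 5 equal shares of 1/5 among Yasmin, Fahad, Layth, Amira, Jamal.
Yasmin predeceased; the 1/5 allotted to Yasmin's branch passes to Yasmin's issue by representation.
The 1/5 is divided into 2 equal shares of 1/10 among Nabil, Khalida.
Nabil is living and takes 1/10.
Khalida is living and takes 1/10.
Fahad predeceased; the 1/5 allotted to Fahad's branch passes to Fahad's issue by representation.
Bashir is the sole taker at this level and receives the full 1/5.
Layth is living and takes 1/5.
Amira predeceased; the 1/5 allotted to Amira's branch passes to Amira's issue by representation.
The 1/5 is divided into 2 equal shares of 1/10 among Rashida, Hanan.
Rashida is living and takes 1/10.
Hanan is living and takes 1/10.
Jamal is living and takes 1/5.

Bashir 1/5; Hanan 1/10; Jamal 1/5; Khalida 1/10; Layth 1/5; Nabil 1/10; Rashida 1/10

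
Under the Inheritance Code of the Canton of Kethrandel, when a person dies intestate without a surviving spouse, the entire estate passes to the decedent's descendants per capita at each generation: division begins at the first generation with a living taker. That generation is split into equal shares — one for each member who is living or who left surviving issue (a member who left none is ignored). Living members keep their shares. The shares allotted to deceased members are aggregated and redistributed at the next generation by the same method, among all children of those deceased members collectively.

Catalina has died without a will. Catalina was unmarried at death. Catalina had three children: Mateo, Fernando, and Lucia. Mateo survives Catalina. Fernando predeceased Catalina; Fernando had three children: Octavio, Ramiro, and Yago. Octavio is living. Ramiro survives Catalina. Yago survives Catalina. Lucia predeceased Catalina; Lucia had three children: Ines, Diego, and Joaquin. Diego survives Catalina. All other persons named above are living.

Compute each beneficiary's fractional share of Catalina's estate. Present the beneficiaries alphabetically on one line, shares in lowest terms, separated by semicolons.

There is no surviving spouse, so the entire estate passes to Catalina's descendants per capita at each generation.
At generation 1 (Mateo, Fernando, Lucia) there are 3 shares of (1)/3 = 1/3 each.
Living: Mateo — each takes 1/3.
Deceased: Fernando and Lucia. Their combined 2/3 is pooled and carried to generation 2.
At generation 2 (Octavio, Ramiro, Yago, Ines, Diego, Joaquin) there are 6 shares of (2/3)/6 = 1/9 each.
Living: Octavio, Ramiro, Yago, Ines, Diego, and Joaquin — each takes 1/9.

Diego 1/9; Ines 1/9; Joaquin 1/9; Mateo 1/3; Octavio 1/9; Ramiro 1/9; Yago 1/9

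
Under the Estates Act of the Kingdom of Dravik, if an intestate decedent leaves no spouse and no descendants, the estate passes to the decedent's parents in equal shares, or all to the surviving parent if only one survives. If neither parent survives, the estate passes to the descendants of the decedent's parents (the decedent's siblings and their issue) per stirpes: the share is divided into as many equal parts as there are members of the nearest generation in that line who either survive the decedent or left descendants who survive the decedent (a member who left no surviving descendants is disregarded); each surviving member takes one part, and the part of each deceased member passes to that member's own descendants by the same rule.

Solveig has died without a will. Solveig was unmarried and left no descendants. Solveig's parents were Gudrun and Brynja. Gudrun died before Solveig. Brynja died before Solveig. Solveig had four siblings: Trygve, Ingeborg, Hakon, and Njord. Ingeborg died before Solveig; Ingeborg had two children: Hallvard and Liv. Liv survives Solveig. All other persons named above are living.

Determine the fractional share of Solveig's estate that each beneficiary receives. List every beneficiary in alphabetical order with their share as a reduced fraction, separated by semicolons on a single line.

Neither parent survives and there are no descendants, so the estate passes to Solveig's siblings and their issue per stirpes.
The estate is divided into 4 equal shares of 1/4 among Trygve, Ingeborg, Hakon, Njord.
Trygve is living and takes 1/4.
Ingeborg predeceased; the 1/4 allotted to Ingeborg's branch passes to Ingeborg's issue by representation.
The 1/4 is divided into 2 equal shares of 1/8 among Hallvard, Liv.
Hallvard is living and takes 1/8.
Liv is living and takes 1/8.
Hakon is living and takes 1/4.
Njord is living and takes 1/4.

Hakon 1/4; Hallvard 1/8; Liv 1/8; Njord 1/4; Trygve 1/4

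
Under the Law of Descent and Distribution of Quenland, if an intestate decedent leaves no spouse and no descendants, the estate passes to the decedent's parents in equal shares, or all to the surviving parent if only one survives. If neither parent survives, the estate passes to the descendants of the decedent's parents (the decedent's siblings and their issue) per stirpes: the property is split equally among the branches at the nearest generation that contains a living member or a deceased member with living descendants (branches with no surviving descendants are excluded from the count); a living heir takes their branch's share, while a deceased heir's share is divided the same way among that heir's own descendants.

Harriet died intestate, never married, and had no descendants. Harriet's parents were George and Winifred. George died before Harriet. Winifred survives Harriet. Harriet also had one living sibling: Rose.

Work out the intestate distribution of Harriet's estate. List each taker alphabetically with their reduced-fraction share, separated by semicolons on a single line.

Winifred 1

Only one parent, Winifred, survives, so Winifred takes the entire estate. The siblings take nothing because a surviving parent has priority.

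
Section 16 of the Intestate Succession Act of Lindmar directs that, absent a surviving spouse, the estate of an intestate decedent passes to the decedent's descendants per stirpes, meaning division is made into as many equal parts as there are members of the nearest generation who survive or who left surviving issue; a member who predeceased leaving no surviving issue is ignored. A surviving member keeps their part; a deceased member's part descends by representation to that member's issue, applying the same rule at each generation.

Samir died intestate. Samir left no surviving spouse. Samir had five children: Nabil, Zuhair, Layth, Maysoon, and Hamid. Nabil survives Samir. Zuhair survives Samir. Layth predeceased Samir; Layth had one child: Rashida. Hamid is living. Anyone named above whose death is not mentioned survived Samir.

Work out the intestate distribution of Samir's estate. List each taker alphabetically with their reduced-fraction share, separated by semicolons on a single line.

Hamid 1/5; Maysoon 1/5; Nabil 1/5; Rashida 1/5; Zuhair 1/5

There is no surviving spouse, so the entire estate passes to Samir's descendants per stirpes.
The estate is divided into 5 equal shares of 1/5 among Nabil, Zuhair, Layth, Maysoon, Hamid.
Nabil is living and takes 1/5.
Zuhair is living and takes 1/5.
Layth predeceased; the 1/5 allotted to Layth's branch passes to Layth's issue by representation.
Rashida is the sole taker at this level and receives the full 1/5.
Maysoon is living and takes 1/5.
Hamid is living and takes 1/5.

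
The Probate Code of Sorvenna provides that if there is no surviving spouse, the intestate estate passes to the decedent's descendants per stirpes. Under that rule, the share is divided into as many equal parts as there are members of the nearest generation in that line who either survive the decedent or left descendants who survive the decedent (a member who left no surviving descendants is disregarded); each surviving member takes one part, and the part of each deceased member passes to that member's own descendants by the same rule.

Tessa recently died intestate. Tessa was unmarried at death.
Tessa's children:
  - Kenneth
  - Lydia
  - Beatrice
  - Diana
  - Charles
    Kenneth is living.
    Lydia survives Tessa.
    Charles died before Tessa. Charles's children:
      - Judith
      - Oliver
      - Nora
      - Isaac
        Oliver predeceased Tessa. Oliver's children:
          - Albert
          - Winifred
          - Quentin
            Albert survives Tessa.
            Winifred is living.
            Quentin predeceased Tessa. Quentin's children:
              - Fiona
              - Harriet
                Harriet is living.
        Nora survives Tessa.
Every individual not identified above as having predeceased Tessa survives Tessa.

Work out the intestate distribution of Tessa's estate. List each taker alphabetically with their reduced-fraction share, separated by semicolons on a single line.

There is no surviving spouse, so the entire estate passes to Tessa's descendants per stirpes.
The estate is divided into 5 equal shares of 1/5 among Kenneth, Lydia, Beatrice, Diana, Charles.
Kenneth is living and takes 1/5.
Lydia is living and takes 1/5.
Beatrice is living and takes 1/5.
Diana is living and takes 1/5.
Charles predeceased; the 1/5 allotted to Charles's branch passes to Charles's issue by representation.
The 1/5 is divided into 4 equal shares of 1/20 among Judith, Oliver, Nora, Isaac.
Judith is living and takes 1/20.
Oliver predeceased; the 1/20 allotted to Oliver's branch passes to Oliver's issue by representation.
The 1/20 is divided into 3 equal shares of 1/60 among Albert, Winifred, Quentin.
Albert is living and takes 1/60.
Winifred is living and takes 1/60.
Quentin predeceased; the 1/60 allotted to Quentin's branch passes to Quentin's issue by representation.
The 1/60 is divided into 2 equal shares of 1/120 among Fiona, Harriet.
Fiona is living and takes 1/120.
Harriet is living and takes 1/120.
Nora is living and takes 1/20.
Isaac is living and takes 1/20.

Albert 1/60; Beatrice 1/5; Diana 1/5; Fiona 1/120; Harriet 1/120; Isaac 1/20; Judith 1/20; Kenneth 1/5; Lydia 1/5; Nora 1/20; Winifred 1/60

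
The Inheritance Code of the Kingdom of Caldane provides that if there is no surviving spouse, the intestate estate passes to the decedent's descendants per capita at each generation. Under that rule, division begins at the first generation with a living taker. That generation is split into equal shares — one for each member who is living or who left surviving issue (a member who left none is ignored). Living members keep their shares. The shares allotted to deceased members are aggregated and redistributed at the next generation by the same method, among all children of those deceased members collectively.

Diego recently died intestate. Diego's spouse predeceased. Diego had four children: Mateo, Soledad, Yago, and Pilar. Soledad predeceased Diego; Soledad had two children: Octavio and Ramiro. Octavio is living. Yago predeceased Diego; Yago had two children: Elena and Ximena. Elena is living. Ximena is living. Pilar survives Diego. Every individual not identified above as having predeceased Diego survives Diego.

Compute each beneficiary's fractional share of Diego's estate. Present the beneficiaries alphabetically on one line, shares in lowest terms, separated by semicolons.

There is no surviving spouse, so the entire estate passes to Diego's descendants per capita at each generation.
At generation 1 (Mateo, Soledad, Yago, Pilar) there are 4 shares of (1)/4 = 1/4 each.
Living: Mateo and Pilar — each takes 1/4.
Deceased: Soledad and Yago. Their combined 1/2 is pooled and carried to generation 2.
At generation 2 (Octavio, Ramiro, Elena, Ximena) there are 4 shares of (1/2)/4 = 1/8 each.
Living: Octavio, Ramiro, Elena, and Ximena — each takes 1/8.

Elena 1/8; Mateo 1/4; Octavio 1/8; Pilar 1/4; Ramiro 1/8; Ximena 1/8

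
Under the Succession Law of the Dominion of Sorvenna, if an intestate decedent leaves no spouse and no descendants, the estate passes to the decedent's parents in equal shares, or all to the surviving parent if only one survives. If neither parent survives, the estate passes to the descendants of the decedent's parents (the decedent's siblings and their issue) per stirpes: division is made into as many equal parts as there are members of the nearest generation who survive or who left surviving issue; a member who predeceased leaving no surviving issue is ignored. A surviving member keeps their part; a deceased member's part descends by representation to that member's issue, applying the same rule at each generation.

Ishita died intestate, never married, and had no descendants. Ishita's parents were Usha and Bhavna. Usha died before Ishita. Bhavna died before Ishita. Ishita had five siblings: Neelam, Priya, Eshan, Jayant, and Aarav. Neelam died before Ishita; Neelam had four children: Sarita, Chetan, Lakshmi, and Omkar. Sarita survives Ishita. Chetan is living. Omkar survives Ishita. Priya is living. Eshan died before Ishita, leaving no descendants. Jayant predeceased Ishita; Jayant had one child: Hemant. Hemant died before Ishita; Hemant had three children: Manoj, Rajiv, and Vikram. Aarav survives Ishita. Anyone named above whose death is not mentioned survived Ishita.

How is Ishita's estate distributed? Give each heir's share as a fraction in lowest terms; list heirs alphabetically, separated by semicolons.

Aarav 1/4; Chetan 1/16; Lakshmi 1/16; Manoj 1/12; Omkar 1/16; Priya 1/4; Rajiv 1/12; Sarita 1/16; Vikram 1/12

Neither parent survives and there are no descendants, so the estate passes to Ishita's siblings and their issue per stirpes.
Eshan left no surviving issue, so that branch lapses and is disregarded.
The estate is divided into 4 equal shares of 1/4 among Neelam, Priya, Jayant, Aarav.
Neelam predeceased; the 1/4 allotted to Neelam's branch passes to Neelam's issue by representation.
The 1/4 is divided into 4 equal shares of 1/16 among Sarita, Chetan, Lakshmi, Omkar.
Sarita is living and takes 1/16.
Chetan is living and takes 1/16.
Lakshmi is living and takes 1/16.
Omkar is living and takes 1/16.
Priya is living and takes 1/4.
Jayant predeceased; the 1/4 allotted to Jayant's branch passes to Jayant's issue by representation.
Hemant's line is the sole branch at this level, so the full 1/4 passes to Hemant's issue by representation.
The 1/4 is divided into 3 equal shares of 1/12 among Manoj, Rajiv, Vikram.
Manoj is living and takes 1/12.
Rajiv is living and takes 1/12.
Vikram is living and takes 1/12.
Aarav is living and takes 1/4.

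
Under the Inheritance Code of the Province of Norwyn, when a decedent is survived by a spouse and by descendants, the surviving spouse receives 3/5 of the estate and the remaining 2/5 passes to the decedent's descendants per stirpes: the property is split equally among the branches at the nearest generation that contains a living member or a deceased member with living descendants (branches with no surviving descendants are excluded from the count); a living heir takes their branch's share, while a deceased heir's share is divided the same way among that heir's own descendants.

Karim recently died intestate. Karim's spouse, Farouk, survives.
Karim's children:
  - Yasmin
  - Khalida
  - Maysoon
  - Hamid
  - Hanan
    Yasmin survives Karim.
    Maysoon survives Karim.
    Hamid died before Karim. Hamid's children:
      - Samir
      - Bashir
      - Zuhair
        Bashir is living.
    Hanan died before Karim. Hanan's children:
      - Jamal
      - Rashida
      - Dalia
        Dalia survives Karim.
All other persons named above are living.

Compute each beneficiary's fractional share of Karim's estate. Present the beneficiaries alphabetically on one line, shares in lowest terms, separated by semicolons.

Farouk, as surviving spouse, takes 3/5.
The remaining 2/5 passes to Karim's descendants per stirpes.
The 2/5 is divided into 5 equal shares of 2/25 among Yasmin, Khalida, Maysoon, Hamid, Hanan.
Yasmin is living and takes 2/25.
Khalida is living and takes 2/25.
Maysoon is living and takes 2/25.
Hamid predeceased; the 2/25 allotted to Hamid's branch passes to Hamid's issue by representation.
The 2/25 is divided into 3 equal shares of 2/75 among Samir, Bashir, Zuhair.
Samir is living and takes 2/75.
Bashir is living and takes 2/75.
Zuhair is living and takes 2/75.
Hanan predeceased; the 2/25 allotted to Hanan's branch passes to Hanan's issue by representation.
The 2/25 is divided into 3 equal shares of 2/75 among Jamal, Rashida, Dalia.
Jamal is living and takes 2/75.
Rashida is living and takes 2/75.
Dalia is living and takes 2/75.

Bashir 2/75; Dalia 2/75; Farouk 3/5; Jamal 2/75; Khalida 2/25; Maysoon 2/25; Rashida 2/75; Samir 2/75; Yasmin 2/25; Zuhair 2/75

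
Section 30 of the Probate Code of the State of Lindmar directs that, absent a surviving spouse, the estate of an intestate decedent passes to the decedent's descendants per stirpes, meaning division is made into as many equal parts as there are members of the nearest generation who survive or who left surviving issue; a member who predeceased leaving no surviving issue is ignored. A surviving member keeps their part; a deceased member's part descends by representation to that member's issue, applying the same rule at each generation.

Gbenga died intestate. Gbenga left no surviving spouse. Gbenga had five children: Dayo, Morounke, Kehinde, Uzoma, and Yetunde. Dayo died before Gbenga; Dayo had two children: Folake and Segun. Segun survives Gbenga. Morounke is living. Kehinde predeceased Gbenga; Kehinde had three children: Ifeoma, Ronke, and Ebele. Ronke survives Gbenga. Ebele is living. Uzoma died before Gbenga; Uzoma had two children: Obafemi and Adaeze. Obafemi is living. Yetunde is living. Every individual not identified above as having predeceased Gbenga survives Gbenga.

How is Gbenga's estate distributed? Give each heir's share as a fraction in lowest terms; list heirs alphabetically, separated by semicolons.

There is no surviving spouse, so the entire estate passes to Gbenga's descendants per stirpes.
The estate is divided into 5 equal shares of 1/5 among Dayo, Morounke, Kehinde, Uzoma, Yetunde.
Dayo predeceased; the 1/5 allotted to Dayo's branch passes to Dayo's issue by representation.
The 1/5 is divided into 2 equal shares of 1/10 among Folake, Segun.
Folake is living and takes 1/10.
Segun is living and takes 1/10.
Morounke is living and takes 1/5.
Kehinde predeceased; the 1/5 allotted to Kehinde's branch passes to Kehinde's issue by representation.
The 1/5 is divided into 3 equal shares of 1/15 among Ifeoma, Ronke, Ebele.
Ifeoma is living and takes 1/15.
Ronke is living and takes 1/15.
Ebele is living and takes 1/15.
Uzoma predeceased; the 1/5 allotted to Uzoma's branch passes to Uzoma's issue by representation.
The 1/5 is divided into 2 equal shares of 1/10 among Obafemi, Adaeze.
Obafemi is living and takes 1/10.
Adaeze is living and takes 1/10.
Yetunde is living and takes 1/5.

Adaeze 1/10; Ebele 1/15; Folake 1/10; Ifeoma 1/15; Morounke 1/5; Obafemi 1/10; Ronke 1/15; Segun 1/10; Yetunde 1/5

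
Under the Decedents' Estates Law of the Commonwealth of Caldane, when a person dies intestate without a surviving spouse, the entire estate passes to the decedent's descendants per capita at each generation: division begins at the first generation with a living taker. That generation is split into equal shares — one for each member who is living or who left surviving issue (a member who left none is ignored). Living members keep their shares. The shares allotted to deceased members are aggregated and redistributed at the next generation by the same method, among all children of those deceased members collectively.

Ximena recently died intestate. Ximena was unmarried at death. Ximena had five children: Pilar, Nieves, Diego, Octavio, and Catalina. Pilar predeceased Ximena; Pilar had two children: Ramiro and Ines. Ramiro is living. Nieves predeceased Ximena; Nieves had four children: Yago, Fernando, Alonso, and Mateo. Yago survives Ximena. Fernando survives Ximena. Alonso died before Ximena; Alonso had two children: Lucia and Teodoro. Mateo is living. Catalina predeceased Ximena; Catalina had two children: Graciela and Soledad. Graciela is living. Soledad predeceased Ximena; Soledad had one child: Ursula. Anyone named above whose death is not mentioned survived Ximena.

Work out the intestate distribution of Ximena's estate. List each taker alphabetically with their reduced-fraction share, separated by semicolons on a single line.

There is no surviving spouse, so the entire estate passes to Ximena's descendants per capita at each generation.
At generation 1 (Pilar, Nieves, Diego, Octavio, Catalina) there are 5 shares of (1)/5 = 1/5 each.
Living: Diego and Octavio — each takes 1/5.
Deceased: Pilar, Nieves, and Catalina. Their combined 3/5 is pooled and carried to generation 2.
At generation 2 (Ramiro, Ines, Yago, Fernando, Alonso, Mateo, Graciela, Soledad) there are 8 shares of (3/5)/8 = 3/40 each.
Living: Ramiro, Ines, Yago, Fernando, Mateo, and Graciela — each takes 3/40.
Deceased: Alonso and Soledad. Their combined 3/20 is pooled and carried to generation 3.
At generation 3 (Lucia, Teodoro, Ursula) there are 3 shares of (3/20)/3 = 1/20 each.
Living: Lucia, Teodoro, and Ursula — each takes 1/20.

Diego 1/5; Fernando 3/40; Graciela 3/40; Ines 3/40; Lucia 1/20; Mateo 3/40; Octavio 1/5; Ramiro 3/40; Teodoro 1/20; Ursula 1/20; Yago 3/40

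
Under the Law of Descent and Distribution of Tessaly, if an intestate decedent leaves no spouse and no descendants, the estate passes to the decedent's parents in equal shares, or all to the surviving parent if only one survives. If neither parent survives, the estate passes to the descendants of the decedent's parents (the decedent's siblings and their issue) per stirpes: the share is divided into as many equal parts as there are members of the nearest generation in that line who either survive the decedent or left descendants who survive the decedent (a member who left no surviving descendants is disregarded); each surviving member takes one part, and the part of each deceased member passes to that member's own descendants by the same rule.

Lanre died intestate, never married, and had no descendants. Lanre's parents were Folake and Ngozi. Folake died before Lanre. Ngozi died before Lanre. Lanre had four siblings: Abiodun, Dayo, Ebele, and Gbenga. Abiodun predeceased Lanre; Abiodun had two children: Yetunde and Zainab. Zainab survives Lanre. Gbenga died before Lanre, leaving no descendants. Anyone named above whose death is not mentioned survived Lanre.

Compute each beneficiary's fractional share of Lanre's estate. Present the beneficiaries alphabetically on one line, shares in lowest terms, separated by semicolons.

Dayo 1/3; Ebele 1/3; Yetunde 1/6; Zainab 1/6

Neither parent survives and there are no descendants, so the estate passes to Lanre's siblings and their issue per stirpes.
Gbenga left no surviving issue, so that branch lapses and is disregarded.
The estate is divided into 3 equal shares of 1/3 among Abiodun, Dayo, Ebele.
Abiodun predeceased; the 1/3 allotted to Abiodun's branch passes to Abiodun's issue by representation.
The 1/3 is divided into 2 equal shares of 1/6 among Yetunde, Zainab.
Yetunde is living and takes 1/6.
Zainab is living and takes 1/6.
Dayo is living and takes 1/3.
Ebele is living and takes 1/3.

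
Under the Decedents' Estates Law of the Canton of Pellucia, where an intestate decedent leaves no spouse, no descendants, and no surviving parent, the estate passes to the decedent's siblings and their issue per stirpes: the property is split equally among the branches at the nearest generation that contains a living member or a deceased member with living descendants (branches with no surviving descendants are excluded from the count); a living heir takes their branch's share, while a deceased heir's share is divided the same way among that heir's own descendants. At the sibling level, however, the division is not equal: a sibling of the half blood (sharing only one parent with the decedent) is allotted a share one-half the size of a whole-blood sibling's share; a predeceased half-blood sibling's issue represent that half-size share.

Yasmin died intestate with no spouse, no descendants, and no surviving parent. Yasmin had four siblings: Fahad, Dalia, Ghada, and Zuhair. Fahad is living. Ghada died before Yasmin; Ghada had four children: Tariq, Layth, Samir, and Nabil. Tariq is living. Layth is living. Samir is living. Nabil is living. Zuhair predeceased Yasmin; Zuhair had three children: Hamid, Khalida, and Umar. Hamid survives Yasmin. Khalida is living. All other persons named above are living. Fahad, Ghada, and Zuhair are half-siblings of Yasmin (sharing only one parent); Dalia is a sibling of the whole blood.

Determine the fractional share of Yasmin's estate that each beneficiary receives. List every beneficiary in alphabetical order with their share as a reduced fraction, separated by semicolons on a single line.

Dalia 2/5; Fahad 1/5; Hamid 1/15; Khalida 1/15; Layth 1/20; Nabil 1/20; Samir 1/20; Tariq 1/20; Umar 1/15

No spouse, descendants, or parent survives, so the estate passes to Yasmin's siblings per stirpes.
Half-blood siblings count for one-half the weight of whole-blood siblings at the initial division.
Dividing 1 in proportion to weights (total weight 5/2): Fahad (weight 1/2) → 1/5; Dalia (weight 1) → 2/5; Ghada (weight 1/2) → 1/5; Zuhair (weight 1/2) → 1/5.
Fahad is living and takes 1/5.
Dalia is living and takes 2/5.
Ghada predeceased; the 1/5 allotted to Ghada's branch passes to Ghada's issue by representation.
The 1/5 is divided into 4 equal shares of 1/20 among Tariq, Layth, Samir, Nabil.
Tariq is living and takes 1/20.
Layth is living and takes 1/20.
Samir is living and takes 1/20.
Nabil is living and takes 1/20.
Zuhair predeceased; the 1/5 allotted to Zuhair's branch passes to Zuhair's issue by representation.
The 1/5 is divided into 3 equal shares of 1/15 among Hamid, Khalida, Umar.
Hamid is living and takes 1/15.
Khalida is living and takes 1/15.
Umar is living and takes 1/15.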